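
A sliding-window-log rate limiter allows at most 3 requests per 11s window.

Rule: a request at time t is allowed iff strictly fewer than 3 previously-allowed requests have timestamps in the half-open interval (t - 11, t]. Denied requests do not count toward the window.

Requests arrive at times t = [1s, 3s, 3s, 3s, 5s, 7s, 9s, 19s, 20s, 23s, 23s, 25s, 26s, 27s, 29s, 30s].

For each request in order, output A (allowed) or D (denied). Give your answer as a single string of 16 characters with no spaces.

Answer: AAADDDDAAADDDDDA

Derivation:
Tracking allowed requests in the window:
  req#1 t=1s: ALLOW
  req#2 t=3s: ALLOW
  req#3 t=3s: ALLOW
  req#4 t=3s: DENY
  req#5 t=5s: DENY
  req#6 t=7s: DENY
  req#7 t=9s: DENY
  req#8 t=19s: ALLOW
  req#9 t=20s: ALLOW
  req#10 t=23s: ALLOW
  req#11 t=23s: DENY
  req#12 t=25s: DENY
  req#13 t=26s: DENY
  req#14 t=27s: DENY
  req#15 t=29s: DENY
  req#16 t=30s: ALLOW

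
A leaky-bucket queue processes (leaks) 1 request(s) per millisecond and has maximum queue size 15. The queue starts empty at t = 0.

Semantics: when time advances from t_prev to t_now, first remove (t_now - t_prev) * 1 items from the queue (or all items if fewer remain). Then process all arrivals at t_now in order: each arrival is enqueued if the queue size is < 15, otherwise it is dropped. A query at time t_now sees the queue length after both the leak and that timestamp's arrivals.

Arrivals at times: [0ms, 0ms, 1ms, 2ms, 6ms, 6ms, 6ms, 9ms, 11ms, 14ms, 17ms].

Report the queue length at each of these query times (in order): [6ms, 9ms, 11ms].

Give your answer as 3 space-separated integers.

Answer: 3 1 1

Derivation:
Queue lengths at query times:
  query t=6ms: backlog = 3
  query t=9ms: backlog = 1
  query t=11ms: backlog = 1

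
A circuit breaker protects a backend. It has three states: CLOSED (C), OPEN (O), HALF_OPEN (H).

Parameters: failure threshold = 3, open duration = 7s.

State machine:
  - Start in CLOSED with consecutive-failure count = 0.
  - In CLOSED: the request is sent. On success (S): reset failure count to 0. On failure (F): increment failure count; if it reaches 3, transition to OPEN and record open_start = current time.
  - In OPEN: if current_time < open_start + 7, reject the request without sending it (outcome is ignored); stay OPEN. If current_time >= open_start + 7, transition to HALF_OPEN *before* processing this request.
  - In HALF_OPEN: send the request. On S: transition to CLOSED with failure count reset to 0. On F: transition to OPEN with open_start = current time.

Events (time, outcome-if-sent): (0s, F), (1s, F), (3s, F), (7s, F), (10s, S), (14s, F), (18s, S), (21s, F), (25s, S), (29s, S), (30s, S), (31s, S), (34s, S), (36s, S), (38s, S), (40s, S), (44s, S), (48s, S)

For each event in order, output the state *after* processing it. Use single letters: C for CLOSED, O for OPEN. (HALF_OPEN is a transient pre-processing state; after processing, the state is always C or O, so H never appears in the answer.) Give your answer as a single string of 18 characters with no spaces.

Answer: CCOOCCCCCCCCCCCCCC

Derivation:
State after each event:
  event#1 t=0s outcome=F: state=CLOSED
  event#2 t=1s outcome=F: state=CLOSED
  event#3 t=3s outcome=F: state=OPEN
  event#4 t=7s outcome=F: state=OPEN
  event#5 t=10s outcome=S: state=CLOSED
  event#6 t=14s outcome=F: state=CLOSED
  event#7 t=18s outcome=S: state=CLOSED
  event#8 t=21s outcome=F: state=CLOSED
  event#9 t=25s outcome=S: state=CLOSED
  event#10 t=29s outcome=S: state=CLOSED
  event#11 t=30s outcome=S: state=CLOSED
  event#12 t=31s outcome=S: state=CLOSED
  event#13 t=34s outcome=S: state=CLOSED
  event#14 t=36s outcome=S: state=CLOSED
  event#15 t=38s outcome=S: state=CLOSED
  event#16 t=40s outcome=S: state=CLOSED
  event#17 t=44s outcome=S: state=CLOSED
  event#18 t=48s outcome=S: state=CLOSED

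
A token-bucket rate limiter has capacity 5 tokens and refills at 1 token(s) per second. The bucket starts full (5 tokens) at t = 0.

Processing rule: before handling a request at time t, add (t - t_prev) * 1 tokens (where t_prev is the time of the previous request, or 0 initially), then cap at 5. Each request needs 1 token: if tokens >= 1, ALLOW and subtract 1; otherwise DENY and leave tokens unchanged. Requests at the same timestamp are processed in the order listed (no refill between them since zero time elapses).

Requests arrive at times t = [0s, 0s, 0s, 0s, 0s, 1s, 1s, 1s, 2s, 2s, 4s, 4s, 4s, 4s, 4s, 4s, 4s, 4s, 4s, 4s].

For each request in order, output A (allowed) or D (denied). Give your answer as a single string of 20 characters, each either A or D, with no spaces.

Answer: AAAAAADDADAADDDDDDDD

Derivation:
Simulating step by step:
  req#1 t=0s: ALLOW
  req#2 t=0s: ALLOW
  req#3 t=0s: ALLOW
  req#4 t=0s: ALLOW
  req#5 t=0s: ALLOW
  req#6 t=1s: ALLOW
  req#7 t=1s: DENY
  req#8 t=1s: DENY
  req#9 t=2s: ALLOW
  req#10 t=2s: DENY
  req#11 t=4s: ALLOW
  req#12 t=4s: ALLOW
  req#13 t=4s: DENY
  req#14 t=4s: DENY
  req#15 t=4s: DENY
  req#16 t=4s: DENY
  req#17 t=4s: DENY
  req#18 t=4s: DENY
  req#19 t=4s: DENY
  req#20 t=4s: DENY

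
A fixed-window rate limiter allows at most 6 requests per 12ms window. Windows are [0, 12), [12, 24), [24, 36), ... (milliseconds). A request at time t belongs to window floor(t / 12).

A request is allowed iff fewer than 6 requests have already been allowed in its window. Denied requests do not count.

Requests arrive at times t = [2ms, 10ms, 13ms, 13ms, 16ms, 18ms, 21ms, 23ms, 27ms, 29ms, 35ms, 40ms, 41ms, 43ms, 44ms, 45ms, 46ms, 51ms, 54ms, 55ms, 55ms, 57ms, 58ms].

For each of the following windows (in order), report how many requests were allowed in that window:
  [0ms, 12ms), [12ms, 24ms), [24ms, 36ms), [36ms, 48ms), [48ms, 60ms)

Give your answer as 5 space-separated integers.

Answer: 2 6 3 6 6

Derivation:
Processing requests:
  req#1 t=2ms (window 0): ALLOW
  req#2 t=10ms (window 0): ALLOW
  req#3 t=13ms (window 1): ALLOW
  req#4 t=13ms (window 1): ALLOW
  req#5 t=16ms (window 1): ALLOW
  req#6 t=18ms (window 1): ALLOW
  req#7 t=21ms (window 1): ALLOW
  req#8 t=23ms (window 1): ALLOW
  req#9 t=27ms (window 2): ALLOW
  req#10 t=29ms (window 2): ALLOW
  req#11 t=35ms (window 2): ALLOW
  req#12 t=40ms (window 3): ALLOW
  req#13 t=41ms (window 3): ALLOW
  req#14 t=43ms (window 3): ALLOW
  req#15 t=44ms (window 3): ALLOW
  req#16 t=45ms (window 3): ALLOW
  req#17 t=46ms (window 3): ALLOW
  req#18 t=51ms (window 4): ALLOW
  req#19 t=54ms (window 4): ALLOW
  req#20 t=55ms (window 4): ALLOW
  req#21 t=55ms (window 4): ALLOW
  req#22 t=57ms (window 4): ALLOW
  req#23 t=58ms (window 4): ALLOW

Allowed counts by window: 2 6 3 6 6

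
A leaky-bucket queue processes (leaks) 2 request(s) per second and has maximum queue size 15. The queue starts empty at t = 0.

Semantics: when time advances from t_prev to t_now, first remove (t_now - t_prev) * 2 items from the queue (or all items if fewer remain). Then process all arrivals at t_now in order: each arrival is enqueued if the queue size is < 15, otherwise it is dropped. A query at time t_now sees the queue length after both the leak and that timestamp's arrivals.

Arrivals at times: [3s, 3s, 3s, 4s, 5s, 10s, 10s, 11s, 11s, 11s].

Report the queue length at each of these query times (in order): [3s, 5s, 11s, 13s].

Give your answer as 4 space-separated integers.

Queue lengths at query times:
  query t=3s: backlog = 3
  query t=5s: backlog = 1
  query t=11s: backlog = 3
  query t=13s: backlog = 0

Answer: 3 1 3 0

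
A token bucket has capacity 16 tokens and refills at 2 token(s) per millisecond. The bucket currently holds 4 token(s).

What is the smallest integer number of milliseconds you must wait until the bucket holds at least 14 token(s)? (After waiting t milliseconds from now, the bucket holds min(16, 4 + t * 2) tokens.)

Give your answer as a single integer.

Answer: 5

Derivation:
Need 4 + t * 2 >= 14, so t >= 10/2.
Smallest integer t = ceil(10/2) = 5.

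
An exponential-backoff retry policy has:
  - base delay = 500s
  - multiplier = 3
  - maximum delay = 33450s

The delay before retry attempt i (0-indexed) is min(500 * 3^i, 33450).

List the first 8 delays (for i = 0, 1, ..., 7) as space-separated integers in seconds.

Computing each delay:
  i=0: min(500*3^0, 33450) = 500
  i=1: min(500*3^1, 33450) = 1500
  i=2: min(500*3^2, 33450) = 4500
  i=3: min(500*3^3, 33450) = 13500
  i=4: min(500*3^4, 33450) = 33450
  i=5: min(500*3^5, 33450) = 33450
  i=6: min(500*3^6, 33450) = 33450
  i=7: min(500*3^7, 33450) = 33450

Answer: 500 1500 4500 13500 33450 33450 33450 33450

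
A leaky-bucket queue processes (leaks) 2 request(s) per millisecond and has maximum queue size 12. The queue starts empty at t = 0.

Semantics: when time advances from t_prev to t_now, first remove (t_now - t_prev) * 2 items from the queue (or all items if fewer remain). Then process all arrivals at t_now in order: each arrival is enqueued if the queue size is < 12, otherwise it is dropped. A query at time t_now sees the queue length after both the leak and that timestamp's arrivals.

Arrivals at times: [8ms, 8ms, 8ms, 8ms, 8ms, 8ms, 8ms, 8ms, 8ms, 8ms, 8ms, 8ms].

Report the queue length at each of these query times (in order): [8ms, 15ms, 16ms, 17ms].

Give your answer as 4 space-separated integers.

Answer: 12 0 0 0

Derivation:
Queue lengths at query times:
  query t=8ms: backlog = 12
  query t=15ms: backlog = 0
  query t=16ms: backlog = 0
  query t=17ms: backlog = 0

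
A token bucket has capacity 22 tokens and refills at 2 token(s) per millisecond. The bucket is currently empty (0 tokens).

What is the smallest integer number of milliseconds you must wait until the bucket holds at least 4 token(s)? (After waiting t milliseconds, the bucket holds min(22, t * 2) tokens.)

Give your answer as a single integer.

Need t * 2 >= 4, so t >= 4/2.
Smallest integer t = ceil(4/2) = 2.

Answer: 2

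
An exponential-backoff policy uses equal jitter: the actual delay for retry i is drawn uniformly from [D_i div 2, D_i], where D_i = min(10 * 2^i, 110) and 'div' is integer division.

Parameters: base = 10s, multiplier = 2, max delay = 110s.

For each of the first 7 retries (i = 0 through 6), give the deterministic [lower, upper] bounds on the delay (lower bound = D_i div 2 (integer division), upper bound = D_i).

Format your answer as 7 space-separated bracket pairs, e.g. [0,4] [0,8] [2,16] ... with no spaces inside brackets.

Computing bounds per retry:
  i=0: D_i=min(10*2^0,110)=10, bounds=[5,10]
  i=1: D_i=min(10*2^1,110)=20, bounds=[10,20]
  i=2: D_i=min(10*2^2,110)=40, bounds=[20,40]
  i=3: D_i=min(10*2^3,110)=80, bounds=[40,80]
  i=4: D_i=min(10*2^4,110)=110, bounds=[55,110]
  i=5: D_i=min(10*2^5,110)=110, bounds=[55,110]
  i=6: D_i=min(10*2^6,110)=110, bounds=[55,110]

Answer: [5,10] [10,20] [20,40] [40,80] [55,110] [55,110] [55,110]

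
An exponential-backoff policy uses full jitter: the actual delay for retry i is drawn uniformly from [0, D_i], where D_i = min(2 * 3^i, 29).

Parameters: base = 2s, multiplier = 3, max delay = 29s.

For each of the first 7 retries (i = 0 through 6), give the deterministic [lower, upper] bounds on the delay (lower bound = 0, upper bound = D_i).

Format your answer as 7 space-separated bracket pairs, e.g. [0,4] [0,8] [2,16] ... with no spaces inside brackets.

Computing bounds per retry:
  i=0: D_i=min(2*3^0,29)=2, bounds=[0,2]
  i=1: D_i=min(2*3^1,29)=6, bounds=[0,6]
  i=2: D_i=min(2*3^2,29)=18, bounds=[0,18]
  i=3: D_i=min(2*3^3,29)=29, bounds=[0,29]
  i=4: D_i=min(2*3^4,29)=29, bounds=[0,29]
  i=5: D_i=min(2*3^5,29)=29, bounds=[0,29]
  i=6: D_i=min(2*3^6,29)=29, bounds=[0,29]

Answer: [0,2] [0,6] [0,18] [0,29] [0,29] [0,29] [0,29]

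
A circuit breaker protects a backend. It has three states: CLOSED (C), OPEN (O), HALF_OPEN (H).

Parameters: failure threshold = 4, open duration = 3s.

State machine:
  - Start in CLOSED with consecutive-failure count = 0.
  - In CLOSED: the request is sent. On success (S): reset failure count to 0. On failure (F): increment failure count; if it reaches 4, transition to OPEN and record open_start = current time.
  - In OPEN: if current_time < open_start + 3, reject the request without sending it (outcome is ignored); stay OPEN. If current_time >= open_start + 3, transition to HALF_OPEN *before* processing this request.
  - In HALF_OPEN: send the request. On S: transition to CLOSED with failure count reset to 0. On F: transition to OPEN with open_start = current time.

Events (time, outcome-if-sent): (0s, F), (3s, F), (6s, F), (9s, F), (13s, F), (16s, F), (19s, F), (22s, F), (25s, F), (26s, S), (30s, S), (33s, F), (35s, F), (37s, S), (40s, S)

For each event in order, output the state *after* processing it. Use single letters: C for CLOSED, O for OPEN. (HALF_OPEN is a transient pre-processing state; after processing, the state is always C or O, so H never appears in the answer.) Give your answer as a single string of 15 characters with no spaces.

Answer: CCCOOOOOOOCCCCC

Derivation:
State after each event:
  event#1 t=0s outcome=F: state=CLOSED
  event#2 t=3s outcome=F: state=CLOSED
  event#3 t=6s outcome=F: state=CLOSED
  event#4 t=9s outcome=F: state=OPEN
  event#5 t=13s outcome=F: state=OPEN
  event#6 t=16s outcome=F: state=OPEN
  event#7 t=19s outcome=F: state=OPEN
  event#8 t=22s outcome=F: state=OPEN
  event#9 t=25s outcome=F: state=OPEN
  event#10 t=26s outcome=S: state=OPEN
  event#11 t=30s outcome=S: state=CLOSED
  event#12 t=33s outcome=F: state=CLOSED
  event#13 t=35s outcome=F: state=CLOSED
  event#14 t=37s outcome=S: state=CLOSED
  event#15 t=40s outcome=S: state=CLOSED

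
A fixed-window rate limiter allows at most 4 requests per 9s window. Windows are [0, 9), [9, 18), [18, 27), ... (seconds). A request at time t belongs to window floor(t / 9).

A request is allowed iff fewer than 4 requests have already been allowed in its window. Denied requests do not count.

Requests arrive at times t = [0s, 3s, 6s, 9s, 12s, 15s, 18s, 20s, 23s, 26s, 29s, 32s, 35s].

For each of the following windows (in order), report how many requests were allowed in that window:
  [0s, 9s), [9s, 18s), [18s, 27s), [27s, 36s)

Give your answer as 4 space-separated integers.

Answer: 3 3 4 3

Derivation:
Processing requests:
  req#1 t=0s (window 0): ALLOW
  req#2 t=3s (window 0): ALLOW
  req#3 t=6s (window 0): ALLOW
  req#4 t=9s (window 1): ALLOW
  req#5 t=12s (window 1): ALLOW
  req#6 t=15s (window 1): ALLOW
  req#7 t=18s (window 2): ALLOW
  req#8 t=20s (window 2): ALLOW
  req#9 t=23s (window 2): ALLOW
  req#10 t=26s (window 2): ALLOW
  req#11 t=29s (window 3): ALLOW
  req#12 t=32s (window 3): ALLOW
  req#13 t=35s (window 3): ALLOW

Allowed counts by window: 3 3 4 3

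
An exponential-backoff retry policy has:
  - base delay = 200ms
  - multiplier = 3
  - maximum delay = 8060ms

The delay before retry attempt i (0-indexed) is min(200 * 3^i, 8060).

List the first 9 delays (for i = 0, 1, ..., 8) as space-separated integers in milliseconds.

Computing each delay:
  i=0: min(200*3^0, 8060) = 200
  i=1: min(200*3^1, 8060) = 600
  i=2: min(200*3^2, 8060) = 1800
  i=3: min(200*3^3, 8060) = 5400
  i=4: min(200*3^4, 8060) = 8060
  i=5: min(200*3^5, 8060) = 8060
  i=6: min(200*3^6, 8060) = 8060
  i=7: min(200*3^7, 8060) = 8060
  i=8: min(200*3^8, 8060) = 8060

Answer: 200 600 1800 5400 8060 8060 8060 8060 8060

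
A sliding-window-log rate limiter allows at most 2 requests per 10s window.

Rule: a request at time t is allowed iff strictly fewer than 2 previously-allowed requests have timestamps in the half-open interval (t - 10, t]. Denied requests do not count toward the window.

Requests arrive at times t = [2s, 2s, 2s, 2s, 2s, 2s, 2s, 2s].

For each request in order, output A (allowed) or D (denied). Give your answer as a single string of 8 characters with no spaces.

Answer: AADDDDDD

Derivation:
Tracking allowed requests in the window:
  req#1 t=2s: ALLOW
  req#2 t=2s: ALLOW
  req#3 t=2s: DENY
  req#4 t=2s: DENY
  req#5 t=2s: DENY
  req#6 t=2s: DENY
  req#7 t=2s: DENY
  req#8 t=2s: DENY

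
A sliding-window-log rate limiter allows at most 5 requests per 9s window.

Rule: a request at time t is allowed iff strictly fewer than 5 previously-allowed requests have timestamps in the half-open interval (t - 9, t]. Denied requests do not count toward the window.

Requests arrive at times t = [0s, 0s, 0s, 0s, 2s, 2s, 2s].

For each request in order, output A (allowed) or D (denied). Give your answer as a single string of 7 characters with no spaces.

Answer: AAAAADD

Derivation:
Tracking allowed requests in the window:
  req#1 t=0s: ALLOW
  req#2 t=0s: ALLOW
  req#3 t=0s: ALLOW
  req#4 t=0s: ALLOW
  req#5 t=2s: ALLOW
  req#6 t=2s: DENY
  req#7 t=2s: DENY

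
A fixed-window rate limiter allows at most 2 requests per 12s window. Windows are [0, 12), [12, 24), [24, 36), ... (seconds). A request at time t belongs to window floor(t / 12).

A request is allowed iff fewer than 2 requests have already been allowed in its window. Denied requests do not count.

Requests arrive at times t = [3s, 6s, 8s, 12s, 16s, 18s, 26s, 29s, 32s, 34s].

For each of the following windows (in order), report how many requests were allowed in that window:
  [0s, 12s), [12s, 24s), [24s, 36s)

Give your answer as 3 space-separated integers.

Answer: 2 2 2

Derivation:
Processing requests:
  req#1 t=3s (window 0): ALLOW
  req#2 t=6s (window 0): ALLOW
  req#3 t=8s (window 0): DENY
  req#4 t=12s (window 1): ALLOW
  req#5 t=16s (window 1): ALLOW
  req#6 t=18s (window 1): DENY
  req#7 t=26s (window 2): ALLOW
  req#8 t=29s (window 2): ALLOW
  req#9 t=32s (window 2): DENY
  req#10 t=34s (window 2): DENY

Allowed counts by window: 2 2 2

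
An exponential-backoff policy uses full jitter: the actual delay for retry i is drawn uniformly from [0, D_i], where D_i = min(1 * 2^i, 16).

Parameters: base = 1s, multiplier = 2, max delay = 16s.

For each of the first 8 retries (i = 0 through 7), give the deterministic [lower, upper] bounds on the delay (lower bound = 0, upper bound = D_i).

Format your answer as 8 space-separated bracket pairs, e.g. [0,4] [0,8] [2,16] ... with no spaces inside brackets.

Computing bounds per retry:
  i=0: D_i=min(1*2^0,16)=1, bounds=[0,1]
  i=1: D_i=min(1*2^1,16)=2, bounds=[0,2]
  i=2: D_i=min(1*2^2,16)=4, bounds=[0,4]
  i=3: D_i=min(1*2^3,16)=8, bounds=[0,8]
  i=4: D_i=min(1*2^4,16)=16, bounds=[0,16]
  i=5: D_i=min(1*2^5,16)=16, bounds=[0,16]
  i=6: D_i=min(1*2^6,16)=16, bounds=[0,16]
  i=7: D_i=min(1*2^7,16)=16, bounds=[0,16]

Answer: [0,1] [0,2] [0,4] [0,8] [0,16] [0,16] [0,16] [0,16]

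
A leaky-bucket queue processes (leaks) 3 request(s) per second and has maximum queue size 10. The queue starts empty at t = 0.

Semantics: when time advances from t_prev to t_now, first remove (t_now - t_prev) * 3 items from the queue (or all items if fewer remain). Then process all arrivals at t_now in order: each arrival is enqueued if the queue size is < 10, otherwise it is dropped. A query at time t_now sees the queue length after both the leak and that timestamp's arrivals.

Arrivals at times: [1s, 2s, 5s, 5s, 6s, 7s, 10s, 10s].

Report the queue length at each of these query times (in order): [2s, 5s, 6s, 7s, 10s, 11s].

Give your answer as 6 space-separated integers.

Queue lengths at query times:
  query t=2s: backlog = 1
  query t=5s: backlog = 2
  query t=6s: backlog = 1
  query t=7s: backlog = 1
  query t=10s: backlog = 2
  query t=11s: backlog = 0

Answer: 1 2 1 1 2 0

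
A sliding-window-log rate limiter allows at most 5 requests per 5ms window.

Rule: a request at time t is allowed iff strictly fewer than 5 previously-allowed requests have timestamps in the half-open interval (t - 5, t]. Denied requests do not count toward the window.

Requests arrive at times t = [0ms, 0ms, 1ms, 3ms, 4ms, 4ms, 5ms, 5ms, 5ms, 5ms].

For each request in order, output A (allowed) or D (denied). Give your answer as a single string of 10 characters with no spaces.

Tracking allowed requests in the window:
  req#1 t=0ms: ALLOW
  req#2 t=0ms: ALLOW
  req#3 t=1ms: ALLOW
  req#4 t=3ms: ALLOW
  req#5 t=4ms: ALLOW
  req#6 t=4ms: DENY
  req#7 t=5ms: ALLOW
  req#8 t=5ms: ALLOW
  req#9 t=5ms: DENY
  req#10 t=5ms: DENY

Answer: AAAAADAADD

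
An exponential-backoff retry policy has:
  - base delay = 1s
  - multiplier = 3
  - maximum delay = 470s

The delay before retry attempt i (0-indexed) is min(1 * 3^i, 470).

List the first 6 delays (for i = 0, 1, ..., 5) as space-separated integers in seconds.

Computing each delay:
  i=0: min(1*3^0, 470) = 1
  i=1: min(1*3^1, 470) = 3
  i=2: min(1*3^2, 470) = 9
  i=3: min(1*3^3, 470) = 27
  i=4: min(1*3^4, 470) = 81
  i=5: min(1*3^5, 470) = 243

Answer: 1 3 9 27 81 243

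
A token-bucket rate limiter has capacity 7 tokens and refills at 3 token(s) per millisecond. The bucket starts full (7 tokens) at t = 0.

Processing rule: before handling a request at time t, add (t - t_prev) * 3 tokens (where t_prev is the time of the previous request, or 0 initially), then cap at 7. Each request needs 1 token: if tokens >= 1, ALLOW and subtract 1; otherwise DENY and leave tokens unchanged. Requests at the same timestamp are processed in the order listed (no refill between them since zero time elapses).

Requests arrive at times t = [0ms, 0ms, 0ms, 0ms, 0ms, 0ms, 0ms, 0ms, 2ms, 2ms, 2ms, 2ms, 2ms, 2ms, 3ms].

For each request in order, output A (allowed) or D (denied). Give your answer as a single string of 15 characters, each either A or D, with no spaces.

Answer: AAAAAAADAAAAAAA

Derivation:
Simulating step by step:
  req#1 t=0ms: ALLOW
  req#2 t=0ms: ALLOW
  req#3 t=0ms: ALLOW
  req#4 t=0ms: ALLOW
  req#5 t=0ms: ALLOW
  req#6 t=0ms: ALLOW
  req#7 t=0ms: ALLOW
  req#8 t=0ms: DENY
  req#9 t=2ms: ALLOW
  req#10 t=2ms: ALLOW
  req#11 t=2ms: ALLOW
  req#12 t=2ms: ALLOW
  req#13 t=2ms: ALLOW
  req#14 t=2ms: ALLOW
  req#15 t=3ms: ALLOW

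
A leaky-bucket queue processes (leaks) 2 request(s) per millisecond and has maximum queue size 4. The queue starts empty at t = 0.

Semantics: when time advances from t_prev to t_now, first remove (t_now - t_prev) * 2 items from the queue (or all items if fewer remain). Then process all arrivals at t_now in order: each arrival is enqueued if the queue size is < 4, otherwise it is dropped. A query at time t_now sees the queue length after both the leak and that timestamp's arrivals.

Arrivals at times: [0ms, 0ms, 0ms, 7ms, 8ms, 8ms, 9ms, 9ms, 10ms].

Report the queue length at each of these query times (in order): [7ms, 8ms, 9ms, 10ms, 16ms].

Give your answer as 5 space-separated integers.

Queue lengths at query times:
  query t=7ms: backlog = 1
  query t=8ms: backlog = 2
  query t=9ms: backlog = 2
  query t=10ms: backlog = 1
  query t=16ms: backlog = 0

Answer: 1 2 2 1 0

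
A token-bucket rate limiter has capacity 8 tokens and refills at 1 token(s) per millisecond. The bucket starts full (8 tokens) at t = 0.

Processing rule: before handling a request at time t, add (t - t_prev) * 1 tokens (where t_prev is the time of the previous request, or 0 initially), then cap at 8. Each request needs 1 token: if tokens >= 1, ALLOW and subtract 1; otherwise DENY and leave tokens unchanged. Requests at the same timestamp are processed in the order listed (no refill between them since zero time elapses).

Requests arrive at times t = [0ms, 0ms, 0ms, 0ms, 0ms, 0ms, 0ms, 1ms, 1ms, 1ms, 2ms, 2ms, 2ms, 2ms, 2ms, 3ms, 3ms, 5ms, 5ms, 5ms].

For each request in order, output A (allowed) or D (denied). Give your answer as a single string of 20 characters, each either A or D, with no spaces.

Simulating step by step:
  req#1 t=0ms: ALLOW
  req#2 t=0ms: ALLOW
  req#3 t=0ms: ALLOW
  req#4 t=0ms: ALLOW
  req#5 t=0ms: ALLOW
  req#6 t=0ms: ALLOW
  req#7 t=0ms: ALLOW
  req#8 t=1ms: ALLOW
  req#9 t=1ms: ALLOW
  req#10 t=1ms: DENY
  req#11 t=2ms: ALLOW
  req#12 t=2ms: DENY
  req#13 t=2ms: DENY
  req#14 t=2ms: DENY
  req#15 t=2ms: DENY
  req#16 t=3ms: ALLOW
  req#17 t=3ms: DENY
  req#18 t=5ms: ALLOW
  req#19 t=5ms: ALLOW
  req#20 t=5ms: DENY

Answer: AAAAAAAAADADDDDADAAD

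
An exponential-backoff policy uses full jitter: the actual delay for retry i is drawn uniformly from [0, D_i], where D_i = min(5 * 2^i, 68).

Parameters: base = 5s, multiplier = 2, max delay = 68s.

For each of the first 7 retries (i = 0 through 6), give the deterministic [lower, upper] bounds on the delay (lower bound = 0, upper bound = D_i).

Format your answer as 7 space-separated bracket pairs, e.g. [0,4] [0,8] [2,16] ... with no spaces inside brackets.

Computing bounds per retry:
  i=0: D_i=min(5*2^0,68)=5, bounds=[0,5]
  i=1: D_i=min(5*2^1,68)=10, bounds=[0,10]
  i=2: D_i=min(5*2^2,68)=20, bounds=[0,20]
  i=3: D_i=min(5*2^3,68)=40, bounds=[0,40]
  i=4: D_i=min(5*2^4,68)=68, bounds=[0,68]
  i=5: D_i=min(5*2^5,68)=68, bounds=[0,68]
  i=6: D_i=min(5*2^6,68)=68, bounds=[0,68]

Answer: [0,5] [0,10] [0,20] [0,40] [0,68] [0,68] [0,68]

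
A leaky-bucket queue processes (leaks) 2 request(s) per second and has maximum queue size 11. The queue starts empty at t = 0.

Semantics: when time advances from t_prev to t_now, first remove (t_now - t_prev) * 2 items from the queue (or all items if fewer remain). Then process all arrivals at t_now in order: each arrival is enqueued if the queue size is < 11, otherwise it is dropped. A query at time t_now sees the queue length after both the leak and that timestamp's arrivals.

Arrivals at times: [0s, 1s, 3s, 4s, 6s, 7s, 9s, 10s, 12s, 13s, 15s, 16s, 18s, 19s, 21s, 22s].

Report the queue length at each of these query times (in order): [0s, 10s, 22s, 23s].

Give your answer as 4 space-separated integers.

Queue lengths at query times:
  query t=0s: backlog = 1
  query t=10s: backlog = 1
  query t=22s: backlog = 1
  query t=23s: backlog = 0

Answer: 1 1 1 0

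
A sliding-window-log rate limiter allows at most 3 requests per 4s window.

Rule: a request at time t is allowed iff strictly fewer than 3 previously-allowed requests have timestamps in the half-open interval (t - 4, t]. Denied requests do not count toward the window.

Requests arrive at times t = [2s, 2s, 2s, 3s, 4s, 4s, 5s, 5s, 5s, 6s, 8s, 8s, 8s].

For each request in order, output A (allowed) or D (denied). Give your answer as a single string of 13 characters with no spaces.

Tracking allowed requests in the window:
  req#1 t=2s: ALLOW
  req#2 t=2s: ALLOW
  req#3 t=2s: ALLOW
  req#4 t=3s: DENY
  req#5 t=4s: DENY
  req#6 t=4s: DENY
  req#7 t=5s: DENY
  req#8 t=5s: DENY
  req#9 t=5s: DENY
  req#10 t=6s: ALLOW
  req#11 t=8s: ALLOW
  req#12 t=8s: ALLOW
  req#13 t=8s: DENY

Answer: AAADDDDDDAAAD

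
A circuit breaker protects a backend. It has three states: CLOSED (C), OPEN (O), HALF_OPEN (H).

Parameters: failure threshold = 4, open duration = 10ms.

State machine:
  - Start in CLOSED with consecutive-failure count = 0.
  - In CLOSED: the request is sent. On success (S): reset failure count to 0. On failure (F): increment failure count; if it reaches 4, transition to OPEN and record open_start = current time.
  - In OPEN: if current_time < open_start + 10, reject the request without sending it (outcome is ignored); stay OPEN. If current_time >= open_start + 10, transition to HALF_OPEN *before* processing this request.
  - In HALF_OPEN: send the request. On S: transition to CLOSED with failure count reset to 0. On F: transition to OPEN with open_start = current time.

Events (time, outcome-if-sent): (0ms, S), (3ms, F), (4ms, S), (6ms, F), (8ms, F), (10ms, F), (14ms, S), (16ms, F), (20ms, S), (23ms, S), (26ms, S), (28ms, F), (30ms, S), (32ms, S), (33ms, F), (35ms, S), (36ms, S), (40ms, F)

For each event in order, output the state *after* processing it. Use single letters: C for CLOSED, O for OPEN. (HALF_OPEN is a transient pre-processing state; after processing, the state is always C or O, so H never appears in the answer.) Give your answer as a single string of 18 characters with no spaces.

Answer: CCCCCCCCCCCCCCCCCC

Derivation:
State after each event:
  event#1 t=0ms outcome=S: state=CLOSED
  event#2 t=3ms outcome=F: state=CLOSED
  event#3 t=4ms outcome=S: state=CLOSED
  event#4 t=6ms outcome=F: state=CLOSED
  event#5 t=8ms outcome=F: state=CLOSED
  event#6 t=10ms outcome=F: state=CLOSED
  event#7 t=14ms outcome=S: state=CLOSED
  event#8 t=16ms outcome=F: state=CLOSED
  event#9 t=20ms outcome=S: state=CLOSED
  event#10 t=23ms outcome=S: state=CLOSED
  event#11 t=26ms outcome=S: state=CLOSED
  event#12 t=28ms outcome=F: state=CLOSED
  event#13 t=30ms outcome=S: state=CLOSED
  event#14 t=32ms outcome=S: state=CLOSED
  event#15 t=33ms outcome=F: state=CLOSED
  event#16 t=35ms outcome=S: state=CLOSED
  event#17 t=36ms outcome=S: state=CLOSED
  event#18 t=40ms outcome=F: state=CLOSED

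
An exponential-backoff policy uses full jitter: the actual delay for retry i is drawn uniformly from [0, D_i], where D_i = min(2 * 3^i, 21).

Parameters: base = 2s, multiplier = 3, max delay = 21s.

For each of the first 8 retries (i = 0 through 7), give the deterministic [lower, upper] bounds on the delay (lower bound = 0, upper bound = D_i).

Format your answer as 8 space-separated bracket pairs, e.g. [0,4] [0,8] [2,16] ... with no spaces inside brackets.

Computing bounds per retry:
  i=0: D_i=min(2*3^0,21)=2, bounds=[0,2]
  i=1: D_i=min(2*3^1,21)=6, bounds=[0,6]
  i=2: D_i=min(2*3^2,21)=18, bounds=[0,18]
  i=3: D_i=min(2*3^3,21)=21, bounds=[0,21]
  i=4: D_i=min(2*3^4,21)=21, bounds=[0,21]
  i=5: D_i=min(2*3^5,21)=21, bounds=[0,21]
  i=6: D_i=min(2*3^6,21)=21, bounds=[0,21]
  i=7: D_i=min(2*3^7,21)=21, bounds=[0,21]

Answer: [0,2] [0,6] [0,18] [0,21] [0,21] [0,21] [0,21] [0,21]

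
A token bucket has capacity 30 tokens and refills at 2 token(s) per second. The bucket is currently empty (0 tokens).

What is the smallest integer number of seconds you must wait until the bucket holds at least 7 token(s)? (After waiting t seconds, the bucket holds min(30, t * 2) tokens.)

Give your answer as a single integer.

Need t * 2 >= 7, so t >= 7/2.
Smallest integer t = ceil(7/2) = 4.

Answer: 4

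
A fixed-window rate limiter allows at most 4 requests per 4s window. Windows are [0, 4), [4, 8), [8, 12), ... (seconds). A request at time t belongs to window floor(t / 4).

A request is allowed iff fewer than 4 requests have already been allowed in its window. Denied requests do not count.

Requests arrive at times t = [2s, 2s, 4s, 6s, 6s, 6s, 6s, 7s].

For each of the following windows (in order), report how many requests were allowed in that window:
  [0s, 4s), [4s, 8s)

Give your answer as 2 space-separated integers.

Answer: 2 4

Derivation:
Processing requests:
  req#1 t=2s (window 0): ALLOW
  req#2 t=2s (window 0): ALLOW
  req#3 t=4s (window 1): ALLOW
  req#4 t=6s (window 1): ALLOW
  req#5 t=6s (window 1): ALLOW
  req#6 t=6s (window 1): ALLOW
  req#7 t=6s (window 1): DENY
  req#8 t=7s (window 1): DENY

Allowed counts by window: 2 4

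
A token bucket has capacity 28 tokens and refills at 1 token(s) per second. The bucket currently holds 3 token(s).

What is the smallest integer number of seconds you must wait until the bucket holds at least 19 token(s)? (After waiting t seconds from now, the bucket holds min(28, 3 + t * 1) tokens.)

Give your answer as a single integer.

Need 3 + t * 1 >= 19, so t >= 16/1.
Smallest integer t = ceil(16/1) = 16.

Answer: 16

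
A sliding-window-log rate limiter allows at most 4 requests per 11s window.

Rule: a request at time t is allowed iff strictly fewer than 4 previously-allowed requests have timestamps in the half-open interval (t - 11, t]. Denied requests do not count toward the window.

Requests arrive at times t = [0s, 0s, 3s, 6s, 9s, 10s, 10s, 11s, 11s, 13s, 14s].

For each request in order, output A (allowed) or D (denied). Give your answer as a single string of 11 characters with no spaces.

Tracking allowed requests in the window:
  req#1 t=0s: ALLOW
  req#2 t=0s: ALLOW
  req#3 t=3s: ALLOW
  req#4 t=6s: ALLOW
  req#5 t=9s: DENY
  req#6 t=10s: DENY
  req#7 t=10s: DENY
  req#8 t=11s: ALLOW
  req#9 t=11s: ALLOW
  req#10 t=13s: DENY
  req#11 t=14s: ALLOW

Answer: AAAADDDAADA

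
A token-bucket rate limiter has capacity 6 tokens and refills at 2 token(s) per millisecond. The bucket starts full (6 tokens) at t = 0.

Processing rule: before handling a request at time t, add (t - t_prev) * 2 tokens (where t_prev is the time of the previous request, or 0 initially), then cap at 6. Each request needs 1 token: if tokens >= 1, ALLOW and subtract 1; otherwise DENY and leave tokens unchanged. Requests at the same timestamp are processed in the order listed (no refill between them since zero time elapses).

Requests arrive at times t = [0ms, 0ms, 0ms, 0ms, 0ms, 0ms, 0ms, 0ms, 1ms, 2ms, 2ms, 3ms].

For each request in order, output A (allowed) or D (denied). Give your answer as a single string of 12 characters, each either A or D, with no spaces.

Answer: AAAAAADDAAAA

Derivation:
Simulating step by step:
  req#1 t=0ms: ALLOW
  req#2 t=0ms: ALLOW
  req#3 t=0ms: ALLOW
  req#4 t=0ms: ALLOW
  req#5 t=0ms: ALLOW
  req#6 t=0ms: ALLOW
  req#7 t=0ms: DENY
  req#8 t=0ms: DENY
  req#9 t=1ms: ALLOW
  req#10 t=2ms: ALLOW
  req#11 t=2ms: ALLOW
  req#12 t=3ms: ALLOW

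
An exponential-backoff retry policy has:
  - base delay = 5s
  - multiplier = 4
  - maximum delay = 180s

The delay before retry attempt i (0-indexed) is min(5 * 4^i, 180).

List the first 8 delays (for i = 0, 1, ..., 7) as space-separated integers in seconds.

Computing each delay:
  i=0: min(5*4^0, 180) = 5
  i=1: min(5*4^1, 180) = 20
  i=2: min(5*4^2, 180) = 80
  i=3: min(5*4^3, 180) = 180
  i=4: min(5*4^4, 180) = 180
  i=5: min(5*4^5, 180) = 180
  i=6: min(5*4^6, 180) = 180
  i=7: min(5*4^7, 180) = 180

Answer: 5 20 80 180 180 180 180 180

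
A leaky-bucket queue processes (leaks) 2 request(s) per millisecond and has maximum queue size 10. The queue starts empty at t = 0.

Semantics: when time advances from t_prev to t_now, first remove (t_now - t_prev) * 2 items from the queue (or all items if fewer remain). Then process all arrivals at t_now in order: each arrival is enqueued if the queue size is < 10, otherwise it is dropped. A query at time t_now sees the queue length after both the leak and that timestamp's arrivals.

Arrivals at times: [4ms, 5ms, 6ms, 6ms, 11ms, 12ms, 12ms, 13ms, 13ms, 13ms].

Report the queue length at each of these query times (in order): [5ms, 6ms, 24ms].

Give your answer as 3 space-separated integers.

Queue lengths at query times:
  query t=5ms: backlog = 1
  query t=6ms: backlog = 2
  query t=24ms: backlog = 0

Answer: 1 2 0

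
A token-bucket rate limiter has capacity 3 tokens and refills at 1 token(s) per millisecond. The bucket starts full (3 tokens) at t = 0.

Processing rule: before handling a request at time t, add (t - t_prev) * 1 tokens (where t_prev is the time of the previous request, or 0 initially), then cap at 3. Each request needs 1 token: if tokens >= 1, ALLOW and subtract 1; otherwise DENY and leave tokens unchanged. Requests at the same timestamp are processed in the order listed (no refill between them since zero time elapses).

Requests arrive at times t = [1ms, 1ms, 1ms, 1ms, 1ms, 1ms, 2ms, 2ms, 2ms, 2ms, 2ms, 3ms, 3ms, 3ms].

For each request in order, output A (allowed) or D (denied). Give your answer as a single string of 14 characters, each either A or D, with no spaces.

Simulating step by step:
  req#1 t=1ms: ALLOW
  req#2 t=1ms: ALLOW
  req#3 t=1ms: ALLOW
  req#4 t=1ms: DENY
  req#5 t=1ms: DENY
  req#6 t=1ms: DENY
  req#7 t=2ms: ALLOW
  req#8 t=2ms: DENY
  req#9 t=2ms: DENY
  req#10 t=2ms: DENY
  req#11 t=2ms: DENY
  req#12 t=3ms: ALLOW
  req#13 t=3ms: DENY
  req#14 t=3ms: DENY

Answer: AAADDDADDDDADD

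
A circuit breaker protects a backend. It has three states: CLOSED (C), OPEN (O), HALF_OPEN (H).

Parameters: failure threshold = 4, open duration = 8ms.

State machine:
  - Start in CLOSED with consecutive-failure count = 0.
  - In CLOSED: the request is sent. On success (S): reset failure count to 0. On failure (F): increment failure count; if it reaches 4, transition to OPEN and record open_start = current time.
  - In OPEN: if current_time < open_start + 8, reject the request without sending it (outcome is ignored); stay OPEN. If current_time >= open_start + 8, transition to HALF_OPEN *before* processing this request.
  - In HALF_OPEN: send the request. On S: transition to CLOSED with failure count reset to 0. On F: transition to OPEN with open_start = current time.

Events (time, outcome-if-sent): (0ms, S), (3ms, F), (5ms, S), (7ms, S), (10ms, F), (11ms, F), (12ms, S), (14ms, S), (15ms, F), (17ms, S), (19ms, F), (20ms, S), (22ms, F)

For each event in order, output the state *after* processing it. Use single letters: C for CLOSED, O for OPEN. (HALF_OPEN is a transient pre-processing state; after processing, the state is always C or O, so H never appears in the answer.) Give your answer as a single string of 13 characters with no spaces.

Answer: CCCCCCCCCCCCC

Derivation:
State after each event:
  event#1 t=0ms outcome=S: state=CLOSED
  event#2 t=3ms outcome=F: state=CLOSED
  event#3 t=5ms outcome=S: state=CLOSED
  event#4 t=7ms outcome=S: state=CLOSED
  event#5 t=10ms outcome=F: state=CLOSED
  event#6 t=11ms outcome=F: state=CLOSED
  event#7 t=12ms outcome=S: state=CLOSED
  event#8 t=14ms outcome=S: state=CLOSED
  event#9 t=15ms outcome=F: state=CLOSED
  event#10 t=17ms outcome=S: state=CLOSED
  event#11 t=19ms outcome=F: state=CLOSED
  event#12 t=20ms outcome=S: state=CLOSED
  event#13 t=22ms outcome=F: state=CLOSED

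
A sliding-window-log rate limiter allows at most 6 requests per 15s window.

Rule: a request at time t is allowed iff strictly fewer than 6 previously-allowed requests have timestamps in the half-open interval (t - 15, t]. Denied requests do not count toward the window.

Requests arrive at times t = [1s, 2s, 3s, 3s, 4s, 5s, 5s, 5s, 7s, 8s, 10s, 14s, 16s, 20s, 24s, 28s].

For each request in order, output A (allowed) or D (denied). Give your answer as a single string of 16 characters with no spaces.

Tracking allowed requests in the window:
  req#1 t=1s: ALLOW
  req#2 t=2s: ALLOW
  req#3 t=3s: ALLOW
  req#4 t=3s: ALLOW
  req#5 t=4s: ALLOW
  req#6 t=5s: ALLOW
  req#7 t=5s: DENY
  req#8 t=5s: DENY
  req#9 t=7s: DENY
  req#10 t=8s: DENY
  req#11 t=10s: DENY
  req#12 t=14s: DENY
  req#13 t=16s: ALLOW
  req#14 t=20s: ALLOW
  req#15 t=24s: ALLOW
  req#16 t=28s: ALLOW

Answer: AAAAAADDDDDDAAAA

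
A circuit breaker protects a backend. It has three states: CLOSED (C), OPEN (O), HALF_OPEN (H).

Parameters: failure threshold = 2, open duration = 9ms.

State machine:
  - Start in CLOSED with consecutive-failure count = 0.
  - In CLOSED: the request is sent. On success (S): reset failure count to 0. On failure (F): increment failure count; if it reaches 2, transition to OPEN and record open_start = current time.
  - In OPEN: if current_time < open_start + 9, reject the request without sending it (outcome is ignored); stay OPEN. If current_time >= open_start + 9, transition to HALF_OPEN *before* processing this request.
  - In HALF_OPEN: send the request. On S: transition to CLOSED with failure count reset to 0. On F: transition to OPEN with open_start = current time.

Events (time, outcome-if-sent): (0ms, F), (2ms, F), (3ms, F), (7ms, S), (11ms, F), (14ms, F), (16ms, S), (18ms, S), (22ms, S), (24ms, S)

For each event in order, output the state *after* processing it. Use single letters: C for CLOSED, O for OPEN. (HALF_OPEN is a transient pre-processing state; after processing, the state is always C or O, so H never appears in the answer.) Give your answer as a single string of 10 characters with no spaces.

Answer: COOOOOOOCC

Derivation:
State after each event:
  event#1 t=0ms outcome=F: state=CLOSED
  event#2 t=2ms outcome=F: state=OPEN
  event#3 t=3ms outcome=F: state=OPEN
  event#4 t=7ms outcome=S: state=OPEN
  event#5 t=11ms outcome=F: state=OPEN
  event#6 t=14ms outcome=F: state=OPEN
  event#7 t=16ms outcome=S: state=OPEN
  event#8 t=18ms outcome=S: state=OPEN
  event#9 t=22ms outcome=S: state=CLOSED
  event#10 t=24ms outcome=S: state=CLOSED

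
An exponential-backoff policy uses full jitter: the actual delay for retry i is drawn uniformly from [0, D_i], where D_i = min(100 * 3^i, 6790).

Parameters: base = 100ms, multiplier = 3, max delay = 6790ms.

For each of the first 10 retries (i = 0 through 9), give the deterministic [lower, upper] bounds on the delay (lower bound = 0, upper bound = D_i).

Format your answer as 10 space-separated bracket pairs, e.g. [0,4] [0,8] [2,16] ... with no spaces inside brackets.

Answer: [0,100] [0,300] [0,900] [0,2700] [0,6790] [0,6790] [0,6790] [0,6790] [0,6790] [0,6790]

Derivation:
Computing bounds per retry:
  i=0: D_i=min(100*3^0,6790)=100, bounds=[0,100]
  i=1: D_i=min(100*3^1,6790)=300, bounds=[0,300]
  i=2: D_i=min(100*3^2,6790)=900, bounds=[0,900]
  i=3: D_i=min(100*3^3,6790)=2700, bounds=[0,2700]
  i=4: D_i=min(100*3^4,6790)=6790, bounds=[0,6790]
  i=5: D_i=min(100*3^5,6790)=6790, bounds=[0,6790]
  i=6: D_i=min(100*3^6,6790)=6790, bounds=[0,6790]
  i=7: D_i=min(100*3^7,6790)=6790, bounds=[0,6790]
  i=8: D_i=min(100*3^8,6790)=6790, bounds=[0,6790]
  i=9: D_i=min(100*3^9,6790)=6790, bounds=[0,6790]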